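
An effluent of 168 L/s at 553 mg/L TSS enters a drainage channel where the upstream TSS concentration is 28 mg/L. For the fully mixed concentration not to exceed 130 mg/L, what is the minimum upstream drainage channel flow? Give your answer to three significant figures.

Set C_mix = 130: (Q·28.00 + 168.0·553.0) / (Q + 168.0) = 130
→ Q = 168.0·(553.0 − 130)/(130 − 28.00) = 696.7 L/s.

697 L/s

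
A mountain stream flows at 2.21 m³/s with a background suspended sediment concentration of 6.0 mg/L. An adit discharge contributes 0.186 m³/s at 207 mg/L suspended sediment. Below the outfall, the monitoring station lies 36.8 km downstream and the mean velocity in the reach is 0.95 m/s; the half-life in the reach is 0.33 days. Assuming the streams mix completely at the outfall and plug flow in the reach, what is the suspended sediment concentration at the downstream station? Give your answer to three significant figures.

Mass balance: C = (2.210·6.000 + 0.1860·207.0) / 2.396 = 51.76/2.396 = 21.60 mg/L.
Travel time t = 36.8·1000 / 0.95 = 38740 s = 10.76 h.
Half-life 0.33 d → k = ln 2 / 0.33 = 2.100 d⁻¹.
Applying C = C₀e^(−kt): 21.60 × 0.3900 = 8.424 mg/L.

8.42 mg/L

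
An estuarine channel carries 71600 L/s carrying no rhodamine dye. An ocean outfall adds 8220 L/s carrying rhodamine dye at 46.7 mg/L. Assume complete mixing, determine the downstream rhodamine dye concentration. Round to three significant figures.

After mixing, C = (71600·0 + 8220·46.70) / 79820 = 383900/79820 = 4.809 mg/L.

4.81 mg/L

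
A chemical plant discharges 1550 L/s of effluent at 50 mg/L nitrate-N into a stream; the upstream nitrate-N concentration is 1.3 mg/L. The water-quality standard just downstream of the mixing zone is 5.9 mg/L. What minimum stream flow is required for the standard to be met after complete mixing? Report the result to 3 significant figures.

14900 L/s

Set C_mix = 5.9: (Q·1.300 + 1550·50.00) / (Q + 1550) = 5.9
→ Q = 1550·(50.00 − 5.9)/(5.9 − 1.300) = 14860 L/s.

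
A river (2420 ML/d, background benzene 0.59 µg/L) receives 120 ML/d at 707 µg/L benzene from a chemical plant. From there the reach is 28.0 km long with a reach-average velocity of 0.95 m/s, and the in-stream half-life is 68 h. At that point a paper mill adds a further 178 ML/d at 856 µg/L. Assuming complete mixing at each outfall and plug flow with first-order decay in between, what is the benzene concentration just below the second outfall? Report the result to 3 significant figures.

85.3 µg/L

Conservation of mass: C = (2420·0.5900 + 120.0·707.0) / 2540 = 86270/2540 = 33.96 µg/L; combined flow 2540 ML/d.
Travel time t = 28.0·1000 / 0.95 = 29470 s = 8.187 h.
Half-life 68 h → k = ln 2 / 68 = 0.01019 h⁻¹ = 0.2446 d⁻¹.
Decay over the reach: 33.96·exp(−kt) = 33.96·0.9199 = 31.24 µg/L.
Second outfall: C = (2540·31.24 + 178.0·856.0)/2718 = 85.26 µg/L.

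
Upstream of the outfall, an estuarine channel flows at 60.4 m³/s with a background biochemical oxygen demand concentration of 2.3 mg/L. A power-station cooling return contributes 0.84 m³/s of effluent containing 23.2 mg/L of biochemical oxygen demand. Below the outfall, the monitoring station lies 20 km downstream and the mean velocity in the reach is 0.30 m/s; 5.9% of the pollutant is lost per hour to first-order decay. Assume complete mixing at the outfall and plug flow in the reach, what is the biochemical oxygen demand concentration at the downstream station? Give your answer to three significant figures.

0.839 mg/L

Flow-weighted average: C = (60.40·2.300 + 0.8400·23.20) / 61.24 = 158.4/61.24 = 2.587 mg/L.
Travel time t = 20·1000 / 0.30 = 66670 s = 18.52 h.
5.9%/h lost → k = −ln(1 − 0.059) = 0.06081 h⁻¹.
Applying C = C₀e^(−kt): 2.587 × 0.3243 = 0.8388 mg/L.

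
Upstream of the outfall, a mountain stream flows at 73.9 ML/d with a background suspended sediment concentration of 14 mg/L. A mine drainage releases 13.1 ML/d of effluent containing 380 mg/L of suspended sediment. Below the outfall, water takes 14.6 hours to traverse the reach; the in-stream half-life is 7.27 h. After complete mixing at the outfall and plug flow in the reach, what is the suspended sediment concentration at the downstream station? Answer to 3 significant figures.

17.2 mg/L

Mixed concentration C = ΣQC/ΣQ = (73.90·14.00 + 13.10·380.0) / 87.00 = 6013/87.00 = 69.11 mg/L.
Half-life 7.27 h → k = ln 2 / 7.27 = 0.09534 h⁻¹ = 2.288 d⁻¹.
After decay, C = 69.11 × e^(−kt) = 69.11 × 0.2486 = 17.18 mg/L.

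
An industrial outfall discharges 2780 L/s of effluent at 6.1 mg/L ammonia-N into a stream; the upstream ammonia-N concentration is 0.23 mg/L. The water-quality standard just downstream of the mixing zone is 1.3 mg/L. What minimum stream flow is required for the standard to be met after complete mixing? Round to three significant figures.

12500 L/s

Set C_mix = 1.3: (Q·0.2300 + 2780·6.100) / (Q + 2780) = 1.3
→ Q = 2780·(6.100 − 1.3)/(1.3 − 0.2300) = 12470 L/s.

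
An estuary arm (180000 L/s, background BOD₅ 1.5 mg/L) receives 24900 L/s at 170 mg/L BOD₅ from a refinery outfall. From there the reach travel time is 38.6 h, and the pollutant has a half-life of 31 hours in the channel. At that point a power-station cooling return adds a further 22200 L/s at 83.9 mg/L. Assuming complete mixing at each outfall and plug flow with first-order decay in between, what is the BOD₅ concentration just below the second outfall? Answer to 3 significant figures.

Mass balance: C = (180000·1.500 + 24900·170.0) / 204900 = 4503000/204900 = 21.98 mg/L; combined flow 204900 L/s.
Half-life 31 h → k = ln 2 / 31 = 0.02236 h⁻¹ = 0.5366 d⁻¹.
After decay, C = 21.98 × e^(−kt) = 21.98 × 0.4219 = 9.271 mg/L.
Second outfall: C = (204900·9.271 + 22200·83.90)/227100 = 16.57 mg/L.

16.6 mg/L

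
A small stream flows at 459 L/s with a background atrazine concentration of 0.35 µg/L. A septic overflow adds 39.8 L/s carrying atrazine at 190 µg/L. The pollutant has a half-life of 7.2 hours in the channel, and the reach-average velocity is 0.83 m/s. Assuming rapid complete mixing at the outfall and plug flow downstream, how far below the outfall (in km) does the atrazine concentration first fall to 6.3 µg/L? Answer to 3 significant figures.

27.9 km

After mixing, C = (459.0·0.3500 + 39.80·190.0) / 498.8 = 7723/498.8 = 15.48 µg/L.
Half-life 7.2 h → k = ln 2 / 7.2 = 0.09627 h⁻¹ = 2.310 d⁻¹.
Set 15.48·exp(−k·t) = 6.3 → t = ln(15.48/6.3)/k = 33620 s = 9.340 h.
Distance = v·t = 0.83·33620 = 27910 m = 27.91 km.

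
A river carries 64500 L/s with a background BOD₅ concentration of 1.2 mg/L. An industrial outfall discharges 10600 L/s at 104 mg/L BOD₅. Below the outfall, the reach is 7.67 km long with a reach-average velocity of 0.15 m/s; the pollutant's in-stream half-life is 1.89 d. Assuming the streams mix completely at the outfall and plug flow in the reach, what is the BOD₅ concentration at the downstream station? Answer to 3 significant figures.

After mixing, C = (64500·1.200 + 10600·104.0) / 75100 = 1180000/75100 = 15.71 mg/L.
Travel time t = 7.67·1000 / 0.15 = 51130 s = 14.20 h.
Half-life 1.89 d → k = ln 2 / 1.89 = 0.3667 d⁻¹.
Decay over the reach: 15.71·exp(−kt) = 15.71·0.8049 = 12.64 mg/L.

12.6 mg/L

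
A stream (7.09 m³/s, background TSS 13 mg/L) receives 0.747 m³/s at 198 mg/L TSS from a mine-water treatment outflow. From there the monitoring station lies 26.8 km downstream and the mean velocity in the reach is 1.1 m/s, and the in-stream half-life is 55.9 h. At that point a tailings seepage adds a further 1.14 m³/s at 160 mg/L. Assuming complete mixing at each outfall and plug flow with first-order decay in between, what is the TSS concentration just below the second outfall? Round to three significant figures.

44.9 mg/L

Flow-weighted average: C = (7.090·13.00 + 0.7470·198.0) / 7.837 = 240.1/7.837 = 30.63 mg/L; combined flow 7.837 m³/s.
Travel time t = 26.8·1000 / 1.1 = 24360 s = 6.768 h.
Half-life 55.9 h → k = ln 2 / 55.9 = 0.01240 h⁻¹ = 0.2976 d⁻¹.
First-order decay: C = 30.63·exp(−k·t) = 30.63·0.9195 = 28.17 mg/L.
At the second outfall, C = (7.837·28.17 + 1.140·160.0) / (7.837 + 1.140) = 44.91 mg/L.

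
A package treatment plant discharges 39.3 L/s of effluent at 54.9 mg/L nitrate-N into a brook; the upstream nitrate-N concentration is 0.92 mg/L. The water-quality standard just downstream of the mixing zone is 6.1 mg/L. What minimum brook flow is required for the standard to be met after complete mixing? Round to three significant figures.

370 L/s

Set C_mix = 6.1: (Q·0.9200 + 39.30·54.90) / (Q + 39.30) = 6.1
→ Q = 39.30·(54.90 − 6.1)/(6.1 − 0.9200) = 370.2 L/s.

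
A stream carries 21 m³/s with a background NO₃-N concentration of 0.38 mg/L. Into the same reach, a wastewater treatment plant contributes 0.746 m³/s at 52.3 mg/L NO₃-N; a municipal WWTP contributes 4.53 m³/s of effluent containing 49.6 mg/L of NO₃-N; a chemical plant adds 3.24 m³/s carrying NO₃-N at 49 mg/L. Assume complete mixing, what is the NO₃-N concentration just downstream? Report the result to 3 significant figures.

14.6 mg/L

Flow-weighted average: C = (21.00·0.3800 + 0.7460·52.30 + 4.530·49.60 + 3.240·49.00) / 29.52 = 430.4/29.52 = 14.58 mg/L.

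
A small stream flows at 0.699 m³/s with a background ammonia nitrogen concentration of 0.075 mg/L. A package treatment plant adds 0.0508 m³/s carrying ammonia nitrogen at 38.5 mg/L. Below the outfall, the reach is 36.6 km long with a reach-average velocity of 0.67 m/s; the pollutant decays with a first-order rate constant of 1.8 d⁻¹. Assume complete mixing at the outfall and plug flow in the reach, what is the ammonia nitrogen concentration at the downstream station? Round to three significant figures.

0.858 mg/L

Mass balance: C = (0.6990·0.07500 + 0.05080·38.50) / 0.7498 = 2.008/0.7498 = 2.678 mg/L.
Travel time t = 36.6·1000 / 0.67 = 54630 s = 15.17 h.
After decay, C = 2.678 × e^(−kt) = 2.678 × 0.3204 = 0.8583 mg/L.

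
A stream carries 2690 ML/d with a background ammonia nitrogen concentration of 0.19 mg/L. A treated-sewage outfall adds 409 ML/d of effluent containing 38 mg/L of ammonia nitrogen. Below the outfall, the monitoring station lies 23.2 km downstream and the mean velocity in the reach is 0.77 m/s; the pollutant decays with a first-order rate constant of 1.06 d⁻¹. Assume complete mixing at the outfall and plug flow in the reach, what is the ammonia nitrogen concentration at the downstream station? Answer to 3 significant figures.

Conservation of mass: C = (2690·0.1900 + 409.0·38.00) / 3099 = 16050/3099 = 5.180 mg/L.
Travel time t = 23.2·1000 / 0.77 = 30130 s = 8.369 h.
Applying C = C₀e^(−kt): 5.180 × 0.6910 = 3.579 mg/L.

3.58 mg/L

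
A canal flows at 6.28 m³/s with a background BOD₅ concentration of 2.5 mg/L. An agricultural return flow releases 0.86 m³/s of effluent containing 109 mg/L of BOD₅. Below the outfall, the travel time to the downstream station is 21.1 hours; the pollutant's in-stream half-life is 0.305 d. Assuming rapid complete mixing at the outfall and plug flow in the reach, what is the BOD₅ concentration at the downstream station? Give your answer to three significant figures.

Flow-weighted average: C = (6.280·2.500 + 0.8600·109.0) / 7.140 = 109.4/7.140 = 15.33 mg/L.
Half-life 0.305 d → k = ln 2 / 0.305 = 2.273 d⁻¹.
Applying C = C₀e^(−kt): 15.33 × 0.1356 = 2.079 mg/L.

2.08 mg/L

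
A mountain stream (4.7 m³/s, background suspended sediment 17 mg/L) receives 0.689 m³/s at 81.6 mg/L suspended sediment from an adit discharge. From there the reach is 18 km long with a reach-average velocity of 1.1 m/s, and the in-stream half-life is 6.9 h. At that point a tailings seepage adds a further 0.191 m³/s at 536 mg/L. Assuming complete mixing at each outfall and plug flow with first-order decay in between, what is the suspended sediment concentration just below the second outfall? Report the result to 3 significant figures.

After mixing, C = (4.700·17.00 + 0.6890·81.60) / 5.389 = 136.1/5.389 = 25.26 mg/L; combined flow 5.389 m³/s.
Travel time t = 18·1000 / 1.1 = 16360 s = 4.545 h.
Half-life 6.9 h → k = ln 2 / 6.9 = 0.1005 h⁻¹ = 2.411 d⁻¹.
Decay over the reach: 25.26·exp(−kt) = 25.26·0.6334 = 16.00 mg/L.
At the second outfall, C = (5.389·16.00 + 0.1910·536.0) / (5.389 + 0.1910) = 33.80 mg/L.

33.8 mg/L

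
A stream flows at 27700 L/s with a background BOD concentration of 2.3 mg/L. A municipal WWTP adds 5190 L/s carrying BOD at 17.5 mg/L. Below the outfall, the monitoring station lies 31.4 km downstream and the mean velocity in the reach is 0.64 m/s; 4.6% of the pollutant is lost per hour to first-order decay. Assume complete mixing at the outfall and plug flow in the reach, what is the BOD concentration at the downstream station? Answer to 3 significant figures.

2.47 mg/L

Mixed concentration C = ΣQC/ΣQ = (27700·2.300 + 5190·17.50) / 32890 = 154500/32890 = 4.699 mg/L.
Travel time t = 31.4·1000 / 0.64 = 49060 s = 13.63 h.
4.6%/h lost → k = −ln(1 − 0.046) = 0.04709 h⁻¹.
First-order decay: C = 4.699·exp(−k·t) = 4.699·0.5264 = 2.473 mg/L.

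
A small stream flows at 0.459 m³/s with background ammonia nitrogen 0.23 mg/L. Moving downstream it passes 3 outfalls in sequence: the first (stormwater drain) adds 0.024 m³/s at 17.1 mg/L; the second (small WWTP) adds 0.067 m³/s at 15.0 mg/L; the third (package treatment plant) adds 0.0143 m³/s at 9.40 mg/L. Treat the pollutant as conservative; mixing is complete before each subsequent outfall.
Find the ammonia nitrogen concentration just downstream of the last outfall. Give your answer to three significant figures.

Below outfall 1: Q → 0.4830 m³/s, C = (0.4590·0.2300 + 0.02400·17.10)/0.4830 = 1.068 mg/L.
Below outfall 2: Q → 0.5500 m³/s, C = (0.4830·1.068 + 0.06700·15.00)/0.5500 = 2.765 mg/L.
Below outfall 3: Q → 0.5643 m³/s, C = (0.5500·2.765 + 0.01430·9.400)/0.5643 = 2.934 mg/L.

2.93 mg/L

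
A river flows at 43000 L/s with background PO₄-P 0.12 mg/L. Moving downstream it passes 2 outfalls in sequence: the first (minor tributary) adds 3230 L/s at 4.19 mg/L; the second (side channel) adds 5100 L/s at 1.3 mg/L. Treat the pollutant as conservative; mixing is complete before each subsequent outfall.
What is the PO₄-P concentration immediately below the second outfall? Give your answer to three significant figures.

After outfall 1: Q = 43000 + 3230 = 46230 L/s; C = (43000·0.1200 + 3230·4.190)/46230 = 0.4044 mg/L.
After outfall 2: Q = 46230 + 5100 = 51330 L/s; C = (46230·0.4044 + 5100·1.300)/51330 = 0.4934 mg/L.

0.493 mg/L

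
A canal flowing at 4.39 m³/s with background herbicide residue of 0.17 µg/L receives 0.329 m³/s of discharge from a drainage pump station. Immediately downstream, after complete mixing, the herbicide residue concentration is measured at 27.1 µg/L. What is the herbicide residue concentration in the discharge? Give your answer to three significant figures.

386 µg/L

Mass balance: 4.390·0.1700 + 0.3290·Cₑ = 4.719·27.10
→ Cₑ = (4.719·27.10 − 4.390·0.1700) / 0.3290 = 386.4 µg/L.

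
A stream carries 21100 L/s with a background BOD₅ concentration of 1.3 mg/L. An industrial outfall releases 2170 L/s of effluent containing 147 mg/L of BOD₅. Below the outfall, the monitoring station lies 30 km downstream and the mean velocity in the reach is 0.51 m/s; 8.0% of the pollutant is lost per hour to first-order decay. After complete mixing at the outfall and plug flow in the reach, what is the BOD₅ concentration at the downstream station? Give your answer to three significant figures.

3.81 mg/L

Mixed concentration C = ΣQC/ΣQ = (21100·1.300 + 2170·147.0) / 23270 = 346400/23270 = 14.89 mg/L.
Travel time t = 30·1000 / 0.51 = 58820 s = 16.34 h.
8.0%/h lost → k = −ln(1 − 0.08) = 0.08338 h⁻¹.
First-order decay: C = 14.89·exp(−k·t) = 14.89·0.2560 = 3.812 mg/L.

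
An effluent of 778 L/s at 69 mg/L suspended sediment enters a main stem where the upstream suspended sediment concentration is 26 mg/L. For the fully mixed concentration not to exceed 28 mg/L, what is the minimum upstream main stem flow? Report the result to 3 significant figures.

15900 L/s

Set C_mix = 28: (Q·26.00 + 778.0·69.00) / (Q + 778.0) = 28
→ Q = 778.0·(69.00 − 28)/(28 − 26.00) = 15950 L/s.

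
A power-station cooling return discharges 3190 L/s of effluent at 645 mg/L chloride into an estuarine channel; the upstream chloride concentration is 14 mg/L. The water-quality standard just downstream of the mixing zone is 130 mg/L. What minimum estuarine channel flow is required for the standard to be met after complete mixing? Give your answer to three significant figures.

14200 L/s

Set C_mix = 130: (Q·14.00 + 3190·645.0) / (Q + 3190) = 130
→ Q = 3190·(645.0 − 130)/(130 − 14.00) = 14160 L/s.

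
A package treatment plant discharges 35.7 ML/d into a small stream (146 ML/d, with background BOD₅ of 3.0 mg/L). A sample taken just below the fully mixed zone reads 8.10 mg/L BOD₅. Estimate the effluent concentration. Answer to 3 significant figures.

29.0 mg/L

Mass balance: 146.0·3.000 + 35.70·Cₑ = 181.7·8.100
→ Cₑ = (181.7·8.100 − 146.0·3.000) / 35.70 = 28.96 mg/L.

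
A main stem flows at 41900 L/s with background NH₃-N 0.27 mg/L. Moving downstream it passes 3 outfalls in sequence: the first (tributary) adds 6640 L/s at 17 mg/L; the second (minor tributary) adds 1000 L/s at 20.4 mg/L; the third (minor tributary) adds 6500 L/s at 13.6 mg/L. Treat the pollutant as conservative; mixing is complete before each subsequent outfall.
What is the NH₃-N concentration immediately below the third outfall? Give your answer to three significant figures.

4.16 mg/L

Outfall 1: combined Q = 48540 L/s; C = (41900·0.2700 + 6640·17.00)/48540 = 2.559 mg/L.
Outfall 2: combined Q = 49540 L/s; C = (48540·2.559 + 1000·20.40)/49540 = 2.919 mg/L.
Outfall 3: combined Q = 56040 L/s; C = (49540·2.919 + 6500·13.60)/56040 = 4.158 mg/L.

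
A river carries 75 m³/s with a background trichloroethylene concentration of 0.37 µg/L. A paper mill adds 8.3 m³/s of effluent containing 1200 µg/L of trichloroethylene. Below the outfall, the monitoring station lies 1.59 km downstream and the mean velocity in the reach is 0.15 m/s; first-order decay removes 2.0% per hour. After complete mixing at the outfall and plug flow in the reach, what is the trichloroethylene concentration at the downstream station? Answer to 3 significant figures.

113 µg/L

Mixed concentration C = ΣQC/ΣQ = (75.00·0.3700 + 8.300·1200) / 83.30 = 9988/83.30 = 119.9 µg/L.
Travel time t = 1.59·1000 / 0.15 = 10600 s = 2.944 h.
2.0%/h lost → k = −ln(1 − 0.02) = 0.02020 h⁻¹.
Decay over the reach: 119.9·exp(−kt) = 119.9·0.9422 = 113.0 µg/L.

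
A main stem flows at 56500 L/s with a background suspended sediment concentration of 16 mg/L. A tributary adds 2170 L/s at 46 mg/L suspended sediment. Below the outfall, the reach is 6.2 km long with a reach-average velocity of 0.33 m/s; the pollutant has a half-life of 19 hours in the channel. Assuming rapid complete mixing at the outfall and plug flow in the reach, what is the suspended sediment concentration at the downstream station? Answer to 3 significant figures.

Flow-weighted average: C = (56500·16.00 + 2170·46.00) / 58670 = 1004000/58670 = 17.11 mg/L.
Travel time t = 6.2·1000 / 0.33 = 18790 s = 5.219 h.
Half-life 19 h → k = ln 2 / 19 = 0.03648 h⁻¹ = 0.8756 d⁻¹.
Decay over the reach: 17.11·exp(−kt) = 17.11·0.8266 = 14.14 mg/L.

14.1 mg/L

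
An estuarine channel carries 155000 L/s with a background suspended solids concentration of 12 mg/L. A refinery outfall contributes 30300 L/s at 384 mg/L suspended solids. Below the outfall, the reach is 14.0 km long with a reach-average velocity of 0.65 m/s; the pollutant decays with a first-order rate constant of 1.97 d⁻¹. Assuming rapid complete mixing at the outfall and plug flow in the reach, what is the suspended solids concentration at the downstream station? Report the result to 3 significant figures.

44.6 mg/L

Conservation of mass: C = (155000·12.00 + 30300·384.0) / 185300 = 13500000/185300 = 72.83 mg/L.
Travel time t = 14.0·1000 / 0.65 = 21540 s = 5.983 h.
Decay over the reach: 72.83·exp(−kt) = 72.83·0.6120 = 44.57 mg/L.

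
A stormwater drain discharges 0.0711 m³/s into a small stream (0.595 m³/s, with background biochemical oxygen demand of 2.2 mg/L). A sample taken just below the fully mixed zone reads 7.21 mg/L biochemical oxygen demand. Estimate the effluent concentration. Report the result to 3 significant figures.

Mass balance: 0.5950·2.200 + 0.07110·Cₑ = 0.6661·7.210
→ Cₑ = (0.6661·7.210 − 0.5950·2.200) / 0.07110 = 49.14 mg/L.

49.1 mg/L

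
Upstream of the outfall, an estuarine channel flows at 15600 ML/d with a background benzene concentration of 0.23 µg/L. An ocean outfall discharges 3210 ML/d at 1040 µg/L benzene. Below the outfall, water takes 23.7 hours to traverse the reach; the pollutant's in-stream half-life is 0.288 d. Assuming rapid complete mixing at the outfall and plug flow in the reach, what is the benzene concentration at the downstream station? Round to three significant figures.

16.5 µg/L

Conservation of mass: C = (15600·0.2300 + 3210·1040) / 18810 = 3342000/18810 = 177.7 µg/L.
Half-life 0.288 d → k = ln 2 / 0.288 = 2.407 d⁻¹.
After decay, C = 177.7 × e^(−kt) = 177.7 × 0.09286 = 16.50 µg/L.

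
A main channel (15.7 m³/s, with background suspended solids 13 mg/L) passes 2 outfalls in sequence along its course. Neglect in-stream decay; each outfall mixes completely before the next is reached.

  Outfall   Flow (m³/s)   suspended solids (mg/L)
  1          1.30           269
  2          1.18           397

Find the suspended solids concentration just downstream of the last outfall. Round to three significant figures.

After outfall 1: Q = 15.70 + 1.300 = 17.00 m³/s; C = (15.70·13.00 + 1.300·269.0)/17.00 = 32.58 mg/L.
After outfall 2: Q = 17.00 + 1.180 = 18.18 m³/s; C = (17.00·32.58 + 1.180·397.0)/18.18 = 56.23 mg/L.

56.2 mg/L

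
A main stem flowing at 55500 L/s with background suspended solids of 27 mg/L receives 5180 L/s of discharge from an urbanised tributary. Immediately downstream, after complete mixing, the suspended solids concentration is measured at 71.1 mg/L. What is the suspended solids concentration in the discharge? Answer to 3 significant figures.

Mass balance: 55500·27.00 + 5180·Cₑ = 60680·71.10
→ Cₑ = (60680·71.10 − 55500·27.00) / 5180 = 543.6 mg/L.

544 mg/L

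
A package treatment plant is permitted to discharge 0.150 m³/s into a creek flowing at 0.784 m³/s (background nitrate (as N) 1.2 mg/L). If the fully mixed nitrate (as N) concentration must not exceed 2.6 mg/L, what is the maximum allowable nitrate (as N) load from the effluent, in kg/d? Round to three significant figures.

Mass balance at the limit: 0.7840·1.200 + 0.1500·Cₑ = 0.9340·2.6 → Cₑ = 9.917 mg/L.
Load = 0.1500 m³/s × 9.917 g/m³ × 86 400 s/d = 128.5 kg/d.

129 kg/d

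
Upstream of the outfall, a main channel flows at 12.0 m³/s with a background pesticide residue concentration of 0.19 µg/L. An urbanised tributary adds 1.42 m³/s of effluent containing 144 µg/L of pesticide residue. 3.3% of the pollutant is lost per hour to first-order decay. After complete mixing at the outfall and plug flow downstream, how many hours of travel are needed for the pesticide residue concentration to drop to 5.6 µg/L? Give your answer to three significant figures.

Flow-weighted average: C = (12.00·0.1900 + 1.420·144.0) / 13.42 = 206.8/13.42 = 15.41 µg/L.
3.3%/h lost → k = −ln(1 − 0.033) = 0.03356 h⁻¹.
15.41·exp(−k·t) = 5.6 → t = ln(15.41/5.6)/k = 108600 s = 30.16 h.

30.2 h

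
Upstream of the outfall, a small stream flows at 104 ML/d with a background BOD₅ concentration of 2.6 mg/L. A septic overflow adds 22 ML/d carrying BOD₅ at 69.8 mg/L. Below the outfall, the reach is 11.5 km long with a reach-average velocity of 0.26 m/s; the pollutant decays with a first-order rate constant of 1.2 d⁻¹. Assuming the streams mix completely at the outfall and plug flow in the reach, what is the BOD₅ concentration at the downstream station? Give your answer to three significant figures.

7.75 mg/L

After mixing, C = (104.0·2.600 + 22.00·69.80) / 126.0 = 1806/126.0 = 14.33 mg/L.
Travel time t = 11.5·1000 / 0.26 = 44230 s = 12.29 h.
First-order decay: C = 14.33·exp(−k·t) = 14.33·0.5410 = 7.754 mg/L.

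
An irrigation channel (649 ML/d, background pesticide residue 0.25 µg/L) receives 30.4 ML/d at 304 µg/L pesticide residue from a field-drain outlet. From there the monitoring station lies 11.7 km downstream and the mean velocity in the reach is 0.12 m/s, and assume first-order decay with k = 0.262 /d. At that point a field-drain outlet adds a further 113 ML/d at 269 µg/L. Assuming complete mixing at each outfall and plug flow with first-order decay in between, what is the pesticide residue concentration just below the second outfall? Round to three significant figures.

47.2 µg/L

Flow-weighted average: C = (649.0·0.2500 + 30.40·304.0) / 679.4 = 9404/679.4 = 13.84 µg/L; combined flow 679.4 ML/d.
Travel time t = 11.7·1000 / 0.12 = 97500 s = 27.08 h.
Decay over the reach: 13.84·exp(−kt) = 13.84·0.7440 = 10.30 µg/L.
At the second outfall, C = (679.4·10.30 + 113.0·269.0) / (679.4 + 113.0) = 47.19 µg/L.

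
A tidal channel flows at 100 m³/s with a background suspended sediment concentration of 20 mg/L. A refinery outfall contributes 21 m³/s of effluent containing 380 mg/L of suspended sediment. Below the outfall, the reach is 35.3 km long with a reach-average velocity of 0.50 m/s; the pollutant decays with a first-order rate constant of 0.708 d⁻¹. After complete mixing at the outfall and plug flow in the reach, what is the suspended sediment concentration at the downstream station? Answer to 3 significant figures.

46.2 mg/L

Mass balance: C = (100.0·20.00 + 21.00·380.0) / 121.0 = 9980/121.0 = 82.48 mg/L.
Travel time t = 35.3·1000 / 0.50 = 70600 s = 19.61 h.
Applying C = C₀e^(−kt): 82.48 × 0.5607 = 46.25 mg/L.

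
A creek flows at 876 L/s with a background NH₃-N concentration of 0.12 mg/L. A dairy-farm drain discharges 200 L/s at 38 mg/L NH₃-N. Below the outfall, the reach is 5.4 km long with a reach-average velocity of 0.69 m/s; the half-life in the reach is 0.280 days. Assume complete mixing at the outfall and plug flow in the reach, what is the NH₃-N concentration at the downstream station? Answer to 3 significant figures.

Mass balance: C = (876.0·0.1200 + 200.0·38.00) / 1076 = 7705/1076 = 7.161 mg/L.
Travel time t = 5.4·1000 / 0.69 = 7826 s = 2.174 h.
Half-life 0.280 d → k = ln 2 / 0.280 = 2.476 d⁻¹.
After decay, C = 7.161 × e^(−kt) = 7.161 × 0.7991 = 5.722 mg/L.

5.72 mg/L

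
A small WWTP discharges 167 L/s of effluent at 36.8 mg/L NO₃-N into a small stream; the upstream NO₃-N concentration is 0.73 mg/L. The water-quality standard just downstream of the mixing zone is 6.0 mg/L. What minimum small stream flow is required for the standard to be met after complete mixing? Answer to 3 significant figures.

976 L/s

Set C_mix = 6.0: (Q·0.7300 + 167.0·36.80) / (Q + 167.0) = 6.0
→ Q = 167.0·(36.80 − 6.0)/(6.0 − 0.7300) = 976.0 L/s.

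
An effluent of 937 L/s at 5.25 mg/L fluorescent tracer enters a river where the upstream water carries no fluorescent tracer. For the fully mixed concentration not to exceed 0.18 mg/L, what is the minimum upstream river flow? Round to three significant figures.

26400 L/s

Set C_mix = 0.18: (Q·0 + 937.0·5.250) / (Q + 937.0) = 0.18
→ Q = 937.0·(5.250 − 0.18)/(0.18 − 0) = 26390 L/s.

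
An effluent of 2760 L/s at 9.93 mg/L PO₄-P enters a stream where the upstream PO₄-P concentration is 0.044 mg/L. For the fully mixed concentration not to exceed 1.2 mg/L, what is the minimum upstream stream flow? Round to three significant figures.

20800 L/s

Set C_mix = 1.2: (Q·0.04400 + 2760·9.930) / (Q + 2760) = 1.2
→ Q = 2760·(9.930 − 1.2)/(1.2 − 0.04400) = 20840 L/s.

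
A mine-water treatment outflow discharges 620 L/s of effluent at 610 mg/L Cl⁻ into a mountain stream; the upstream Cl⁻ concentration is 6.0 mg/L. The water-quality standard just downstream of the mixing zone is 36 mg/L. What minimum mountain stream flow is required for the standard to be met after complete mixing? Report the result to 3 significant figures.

Set C_mix = 36: (Q·6.000 + 620.0·610.0) / (Q + 620.0) = 36
→ Q = 620.0·(610.0 − 36)/(36 − 6.000) = 11860 L/s.

11900 L/s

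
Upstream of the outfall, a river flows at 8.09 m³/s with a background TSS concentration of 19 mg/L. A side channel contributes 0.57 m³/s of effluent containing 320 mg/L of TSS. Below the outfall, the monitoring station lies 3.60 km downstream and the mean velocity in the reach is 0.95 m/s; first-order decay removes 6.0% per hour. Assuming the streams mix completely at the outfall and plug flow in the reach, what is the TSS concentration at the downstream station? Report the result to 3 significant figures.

After mixing, C = (8.090·19.00 + 0.5700·320.0) / 8.660 = 336.1/8.660 = 38.81 mg/L.
Travel time t = 3.60·1000 / 0.95 = 3789 s = 1.053 h.
6.0%/h lost → k = −ln(1 − 0.06) = 0.06188 h⁻¹.
Decay over the reach: 38.81·exp(−kt) = 38.81·0.9369 = 36.36 mg/L.

36.4 mg/L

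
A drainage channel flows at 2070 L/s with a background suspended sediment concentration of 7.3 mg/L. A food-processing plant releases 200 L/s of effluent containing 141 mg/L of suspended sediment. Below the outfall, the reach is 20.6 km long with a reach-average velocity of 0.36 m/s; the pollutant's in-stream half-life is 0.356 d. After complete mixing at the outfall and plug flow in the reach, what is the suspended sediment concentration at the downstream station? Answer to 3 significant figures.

Conservation of mass: C = (2070·7.300 + 200.0·141.0) / 2270 = 43310/2270 = 19.08 mg/L.
Travel time t = 20.6·1000 / 0.36 = 57220 s = 15.90 h.
Half-life 0.356 d → k = ln 2 / 0.356 = 1.947 d⁻¹.
First-order decay: C = 19.08·exp(−k·t) = 19.08·0.2754 = 5.255 mg/L.

5.25 mg/L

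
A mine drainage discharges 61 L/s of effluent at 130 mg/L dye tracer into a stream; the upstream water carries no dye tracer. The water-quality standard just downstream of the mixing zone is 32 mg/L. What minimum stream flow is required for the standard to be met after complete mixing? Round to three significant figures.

Set C_mix = 32: (Q·0 + 61.00·130.0) / (Q + 61.00) = 32
→ Q = 61.00·(130.0 − 32)/(32 − 0) = 186.8 L/s.

187 L/s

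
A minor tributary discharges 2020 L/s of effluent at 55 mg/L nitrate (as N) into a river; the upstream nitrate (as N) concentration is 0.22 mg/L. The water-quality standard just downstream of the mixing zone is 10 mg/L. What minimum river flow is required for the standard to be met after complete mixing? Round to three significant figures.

9290 L/s

Set C_mix = 10: (Q·0.2200 + 2020·55.00) / (Q + 2020) = 10
→ Q = 2020·(55.00 − 10)/(10 − 0.2200) = 9294 L/s.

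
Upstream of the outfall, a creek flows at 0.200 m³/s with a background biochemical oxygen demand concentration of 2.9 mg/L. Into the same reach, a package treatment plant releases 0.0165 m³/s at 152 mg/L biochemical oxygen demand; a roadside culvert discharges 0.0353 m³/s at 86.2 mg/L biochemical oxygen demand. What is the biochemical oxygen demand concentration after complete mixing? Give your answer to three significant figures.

Conservation of mass: C = (0.2000·2.900 + 0.01650·152.0 + 0.03530·86.20) / 0.2518 = 6.131/0.2518 = 24.35 mg/L.

24.3 mg/L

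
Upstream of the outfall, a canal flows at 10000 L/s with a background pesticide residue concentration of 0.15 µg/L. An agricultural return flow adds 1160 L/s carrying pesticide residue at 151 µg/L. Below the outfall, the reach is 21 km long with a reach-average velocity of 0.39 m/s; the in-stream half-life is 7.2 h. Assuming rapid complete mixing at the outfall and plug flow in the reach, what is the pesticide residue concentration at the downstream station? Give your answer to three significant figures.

After mixing, C = (10000·0.1500 + 1160·151.0) / 11160 = 176700/11160 = 15.83 µg/L.
Travel time t = 21·1000 / 0.39 = 53850 s = 14.96 h.
Half-life 7.2 h → k = ln 2 / 7.2 = 0.09627 h⁻¹ = 2.310 d⁻¹.
After decay, C = 15.83 × e^(−kt) = 15.83 × 0.2369 = 3.751 µg/L.

3.75 µg/L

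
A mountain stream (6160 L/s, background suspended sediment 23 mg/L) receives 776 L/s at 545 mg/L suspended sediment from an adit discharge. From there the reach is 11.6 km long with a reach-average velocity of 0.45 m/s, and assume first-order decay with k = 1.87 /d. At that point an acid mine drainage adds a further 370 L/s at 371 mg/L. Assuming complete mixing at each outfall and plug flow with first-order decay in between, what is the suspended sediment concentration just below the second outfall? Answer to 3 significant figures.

63.0 mg/L

Mass balance: C = (6160·23.00 + 776.0·545.0) / 6936 = 564600/6936 = 81.40 mg/L; combined flow 6936 L/s.
Travel time t = 11.6·1000 / 0.45 = 25780 s = 7.160 h.
Decay over the reach: 81.40·exp(−kt) = 81.40·0.5724 = 46.59 mg/L.
At the second outfall, C = (6936·46.59 + 370.0·371.0) / (6936 + 370.0) = 63.02 mg/L.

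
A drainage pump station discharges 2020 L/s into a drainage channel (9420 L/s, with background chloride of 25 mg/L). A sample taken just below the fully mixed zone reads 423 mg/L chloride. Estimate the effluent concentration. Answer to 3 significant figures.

Mass balance: 9420·25.00 + 2020·Cₑ = 11440·423.0
→ Cₑ = (11440·423.0 − 9420·25.00) / 2020 = 2279 mg/L.

2280 mg/L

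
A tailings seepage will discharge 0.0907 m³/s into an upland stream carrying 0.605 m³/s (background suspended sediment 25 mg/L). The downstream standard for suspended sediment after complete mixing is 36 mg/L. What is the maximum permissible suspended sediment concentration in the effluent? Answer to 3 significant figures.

At the limit, (Qr·Cr + Qe·Cₑ)/(Qr + Qe) = 36:
Cₑ = (0.6957·36 − 0.6050·25.00) / 0.09070 = 109.4 mg/L.

109 mg/L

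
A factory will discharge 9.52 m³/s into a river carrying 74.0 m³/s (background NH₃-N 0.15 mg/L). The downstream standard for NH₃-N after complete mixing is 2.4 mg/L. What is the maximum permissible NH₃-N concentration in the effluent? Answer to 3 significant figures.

19.9 mg/L

At the limit, (Qr·Cr + Qe·Cₑ)/(Qr + Qe) = 2.4:
Cₑ = (83.52·2.4 − 74.00·0.1500) / 9.520 = 19.89 mg/L.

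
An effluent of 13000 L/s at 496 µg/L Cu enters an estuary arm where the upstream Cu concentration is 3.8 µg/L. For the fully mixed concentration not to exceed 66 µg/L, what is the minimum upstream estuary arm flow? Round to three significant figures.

Set C_mix = 66: (Q·3.800 + 13000·496.0) / (Q + 13000) = 66
→ Q = 13000·(496.0 − 66)/(66 − 3.800) = 89870 L/s.

89900 L/s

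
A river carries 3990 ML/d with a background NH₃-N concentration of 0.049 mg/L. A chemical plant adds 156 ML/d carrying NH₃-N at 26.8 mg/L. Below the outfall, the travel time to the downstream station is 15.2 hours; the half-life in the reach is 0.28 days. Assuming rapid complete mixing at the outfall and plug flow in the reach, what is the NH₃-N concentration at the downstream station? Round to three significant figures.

0.220 mg/L

Conservation of mass: C = (3990·0.04900 + 156.0·26.80) / 4146 = 4376/4146 = 1.056 mg/L.
Half-life 0.28 d → k = ln 2 / 0.28 = 2.476 d⁻¹.
Decay over the reach: 1.056·exp(−kt) = 1.056·0.2085 = 0.2201 mg/L.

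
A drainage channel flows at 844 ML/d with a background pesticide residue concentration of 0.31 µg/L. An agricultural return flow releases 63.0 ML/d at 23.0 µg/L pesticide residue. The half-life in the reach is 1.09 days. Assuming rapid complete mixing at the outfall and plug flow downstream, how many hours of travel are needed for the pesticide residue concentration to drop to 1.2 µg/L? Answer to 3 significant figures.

17.1 h

Conservation of mass: C = (844.0·0.3100 + 63.00·23.00) / 907.0 = 1711/907.0 = 1.886 µg/L.
Half-life 1.09 d → k = ln 2 / 1.09 = 0.6359 d⁻¹.
1.886·exp(−k·t) = 1.2 → t = ln(1.886/1.2)/k = 61430 s = 17.06 h.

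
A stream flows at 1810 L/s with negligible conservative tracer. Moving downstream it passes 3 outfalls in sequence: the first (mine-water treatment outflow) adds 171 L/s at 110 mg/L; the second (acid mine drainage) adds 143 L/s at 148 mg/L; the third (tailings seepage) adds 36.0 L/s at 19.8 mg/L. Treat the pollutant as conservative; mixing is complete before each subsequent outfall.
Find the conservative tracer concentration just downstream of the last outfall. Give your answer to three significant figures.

18.8 mg/L

After outfall 1: Q = 1810 + 171.0 = 1981 L/s; C = (1810·0 + 171.0·110.0)/1981 = 9.495 mg/L.
After outfall 2: Q = 1981 + 143.0 = 2124 L/s; C = (1981·9.495 + 143.0·148.0)/2124 = 18.82 mg/L.
After outfall 3: Q = 2124 + 36.00 = 2160 L/s; C = (2124·18.82 + 36.00·19.80)/2160 = 18.84 mg/L.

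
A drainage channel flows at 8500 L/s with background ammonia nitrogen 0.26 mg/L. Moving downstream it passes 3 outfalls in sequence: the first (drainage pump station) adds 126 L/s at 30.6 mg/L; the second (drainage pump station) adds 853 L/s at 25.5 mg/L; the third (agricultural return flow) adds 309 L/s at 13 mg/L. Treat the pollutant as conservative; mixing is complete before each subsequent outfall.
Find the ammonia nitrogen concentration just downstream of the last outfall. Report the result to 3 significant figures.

After outfall 1: Q = 8500 + 126.0 = 8626 L/s; C = (8500·0.2600 + 126.0·30.60)/8626 = 0.7032 mg/L.
After outfall 2: Q = 8626 + 853.0 = 9479 L/s; C = (8626·0.7032 + 853.0·25.50)/9479 = 2.935 mg/L.
After outfall 3: Q = 9479 + 309.0 = 9788 L/s; C = (9479·2.935 + 309.0·13.00)/9788 = 3.252 mg/L.

3.25 mg/L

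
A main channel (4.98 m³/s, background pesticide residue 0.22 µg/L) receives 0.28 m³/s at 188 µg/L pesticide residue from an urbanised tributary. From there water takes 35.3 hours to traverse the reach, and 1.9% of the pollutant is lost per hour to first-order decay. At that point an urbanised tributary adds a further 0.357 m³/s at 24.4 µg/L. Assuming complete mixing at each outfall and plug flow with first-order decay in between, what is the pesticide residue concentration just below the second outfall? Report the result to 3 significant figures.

Flow-weighted average: C = (4.980·0.2200 + 0.2800·188.0) / 5.260 = 53.74/5.260 = 10.22 µg/L; combined flow 5.260 m³/s.
1.9%/h lost → k = −ln(1 − 0.019) = 0.01918 h⁻¹.
Decay over the reach: 10.22·exp(−kt) = 10.22·0.5081 = 5.190 µg/L.
Second outfall: C = (5.260·5.190 + 0.3570·24.40)/5.617 = 6.411 µg/L.

6.41 µg/L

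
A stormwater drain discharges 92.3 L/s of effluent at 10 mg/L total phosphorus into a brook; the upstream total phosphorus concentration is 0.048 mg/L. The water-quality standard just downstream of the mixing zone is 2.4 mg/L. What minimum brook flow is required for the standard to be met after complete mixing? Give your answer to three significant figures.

Set C_mix = 2.4: (Q·0.04800 + 92.30·10.00) / (Q + 92.30) = 2.4
→ Q = 92.30·(10.00 − 2.4)/(2.4 − 0.04800) = 298.2 L/s.

298 L/s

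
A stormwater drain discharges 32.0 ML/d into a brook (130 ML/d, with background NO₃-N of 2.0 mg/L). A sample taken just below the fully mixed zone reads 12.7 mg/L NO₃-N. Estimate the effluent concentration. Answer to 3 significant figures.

56.2 mg/L

Mass balance: 130.0·2.000 + 32.00·Cₑ = 162.0·12.70
→ Cₑ = (162.0·12.70 − 130.0·2.000) / 32.00 = 56.17 mg/L.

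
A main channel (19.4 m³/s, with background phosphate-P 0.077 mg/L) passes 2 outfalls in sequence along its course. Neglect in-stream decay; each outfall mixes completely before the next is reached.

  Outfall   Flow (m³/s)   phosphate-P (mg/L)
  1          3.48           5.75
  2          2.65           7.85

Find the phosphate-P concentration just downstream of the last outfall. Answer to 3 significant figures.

1.66 mg/L

After outfall 1: Q = 19.40 + 3.480 = 22.88 m³/s; C = (19.40·0.07700 + 3.480·5.750)/22.88 = 0.9399 mg/L.
After outfall 2: Q = 22.88 + 2.650 = 25.53 m³/s; C = (22.88·0.9399 + 2.650·7.850)/25.53 = 1.657 mg/L.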